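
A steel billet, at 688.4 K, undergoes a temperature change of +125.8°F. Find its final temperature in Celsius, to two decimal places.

Initial temperature in Celsius: 688.4 - 273.15 = 415.2500°C.
The 125.8°F change is an interval, so only the factor 5/9 applies: +125.8 × 5/9 = +69.8889°C.
Final Celsius temperature: 415.2500 + 69.8889 = 485.1389°C.

485.14°C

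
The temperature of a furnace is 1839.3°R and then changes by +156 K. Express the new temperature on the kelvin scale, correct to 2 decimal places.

Initial temperature in Celsius: (1839.3 - 491.67) × 5/9 = 748.6833°C.
The 156 K change is an interval; Kelvin and Celsius degrees are the same size, so ΔC = +156°C.
Final Celsius temperature: 748.6833 + 156.0000 = 904.6833°C.
In kelvin: 904.6833 + 273.15 = 1177.83 K.

1177.83 K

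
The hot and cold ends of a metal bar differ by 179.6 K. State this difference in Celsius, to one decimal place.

179.6°C

Kelvin and Celsius degrees are the same size, so the interval is unchanged: 179.6.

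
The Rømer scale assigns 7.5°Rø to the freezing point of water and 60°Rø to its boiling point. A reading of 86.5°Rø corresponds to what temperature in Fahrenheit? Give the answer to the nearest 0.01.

Linear interpolation between the fixed points: C = (86.5 - 7.5) × 100 / (60 - 7.5) = 150.4762°C.
Then 150.4762 × 1.8 + 32 = 302.86°F.

302.86°F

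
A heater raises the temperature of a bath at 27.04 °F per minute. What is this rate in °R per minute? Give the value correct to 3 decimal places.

27.040 °R/minute

The quantity depends on a temperature interval, so only the ratio of degree sizes applies; the offset between the scales is irrelevant.
A change of 1°F is a change of 1°R, so 27.04 × 1 = 27.040.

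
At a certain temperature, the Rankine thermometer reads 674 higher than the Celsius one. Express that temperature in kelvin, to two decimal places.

Let x be the Celsius reading; then the Rankine reading is 1.8·x + 491.67.
(1.8·x + 491.67) - x = 674  ⇒  (0.8)·x = 182.33  ⇒  x = 227.9125°C.
In kelvin: 227.9125 + 273.15 = 501.06 K.

501.06 K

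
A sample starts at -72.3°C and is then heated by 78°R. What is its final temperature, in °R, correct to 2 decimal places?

439.53°R

The 78°R change is an interval, so only the factor 5/9 applies: +78 × 5/9 = +43.3333°C.
Final Celsius temperature: -72.3000 + 43.3333 = -28.9667°C.
In Rankine: -28.9667 × 1.8 + 491.67 = 439.53°R.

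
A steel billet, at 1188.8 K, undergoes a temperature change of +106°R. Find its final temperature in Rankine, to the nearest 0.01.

Initial temperature in Celsius: 1188.8 - 273.15 = 915.6500°C.
The 106°R change is an interval, so only the factor 5/9 applies: +106 × 5/9 = +58.8889°C.
Final Celsius temperature: 915.6500 + 58.8889 = 974.5389°C.
In Rankine: 974.5389 × 1.8 + 491.67 = 2245.84°R.

2245.84°R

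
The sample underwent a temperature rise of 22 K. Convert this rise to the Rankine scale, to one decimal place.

39.6°R

For a temperature interval the offset drops out; only the factor 1.8 applies.
22 × 1.8 = 39.6.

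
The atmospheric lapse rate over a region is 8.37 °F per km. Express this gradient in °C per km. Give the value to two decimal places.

Since only a temperature interval is involved, the additive offset between the scales drops out.
A change of 1°F is a change of 5/9°C, so 8.37 × 5/9 = 4.65.

4.65 °C/km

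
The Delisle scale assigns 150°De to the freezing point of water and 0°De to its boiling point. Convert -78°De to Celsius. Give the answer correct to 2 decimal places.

Linear interpolation between the fixed points: C = (-78 - 150) × 100 / (0 - 150) = 152.0000°C.

152.00°C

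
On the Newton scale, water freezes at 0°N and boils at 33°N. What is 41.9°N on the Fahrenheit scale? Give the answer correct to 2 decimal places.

260.55°F

Linear interpolation between the fixed points: C = (41.9 - 0) × 100 / (33 - 0) = 126.9697°C.
Then 126.9697 × 1.8 + 32 = 260.55°F.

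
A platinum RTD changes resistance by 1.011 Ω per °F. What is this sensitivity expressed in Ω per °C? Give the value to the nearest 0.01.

Since only a temperature interval is involved, the additive offset between the scales drops out.
A change of 1°C is a change of 1.8°F, so per °C the value is 1.011 × 1.8 = 1.82.

1.82 Ω per °C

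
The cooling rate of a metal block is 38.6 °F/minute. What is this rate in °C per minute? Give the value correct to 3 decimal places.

The quantity depends on a temperature interval, so only the ratio of degree sizes applies; the offset between the scales is irrelevant.
A change of 1°F is a change of 5/9°C, so 38.6 × 5/9 = 21.444.

21.444 °C/minute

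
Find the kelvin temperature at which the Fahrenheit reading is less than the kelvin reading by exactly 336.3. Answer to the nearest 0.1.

Let K be the kelvin reading. The Fahrenheit reading is F = 1.8·K - 459.67.
Require F - K = -336.3: (0.8)·K - 459.67 = -336.3.
K = (-336.3 + 459.67) / (0.8) = 154.2.

154.2 K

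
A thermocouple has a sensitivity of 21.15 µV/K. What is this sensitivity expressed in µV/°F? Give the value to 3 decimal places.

11.750 µV/°F

The quantity depends on a temperature interval, so only the ratio of degree sizes applies; the offset between the scales is irrelevant.
A change of 1°F is a change of 5/9 K, so per °F the value is 21.15 × 5/9 = 11.750.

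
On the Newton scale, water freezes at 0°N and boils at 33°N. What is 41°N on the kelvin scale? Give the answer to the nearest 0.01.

Linear interpolation between the fixed points: C = (41 - 0) × 100 / (33 - 0) = 124.2424°C.
Then 124.2424 + 273.15 = 397.39 K.

397.39 K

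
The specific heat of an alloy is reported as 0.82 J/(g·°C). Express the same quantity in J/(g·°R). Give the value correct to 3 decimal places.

0.456 J/(g·°R)

Since only a temperature interval is involved, the additive offset between the scales drops out.
A change of 1°R is a change of 5/9°C, so per °R the value is 0.82 × 5/9 = 0.456.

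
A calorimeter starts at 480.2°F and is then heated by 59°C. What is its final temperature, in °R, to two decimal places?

Initial temperature in Celsius: (480.2 - 32) × 5/9 = 249.0000°C.
Final Celsius temperature: 249.0000 + 59.0000 = 308.0000°C.
In Rankine: 308.0000 × 1.8 + 491.67 = 1046.07°R.

1046.07°R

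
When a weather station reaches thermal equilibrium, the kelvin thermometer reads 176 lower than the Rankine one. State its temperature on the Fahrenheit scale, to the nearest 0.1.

Let x be the Rankine reading; then the kelvin reading is 5/9·x.
(5/9·x) - x = -176  ⇒  (-4/9)·x = -176  ⇒  x = 396.0000°R.
In Celsius: (396 - 491.67) × 5/9 = -53.1500°C.
In Fahrenheit: -53.1500 × 1.8 + 32 = -63.7°F.

-63.7°F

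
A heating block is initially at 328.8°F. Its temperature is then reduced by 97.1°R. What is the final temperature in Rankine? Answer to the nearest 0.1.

Initial temperature in Celsius: (328.8 - 32) × 5/9 = 164.8889°C.
The 97.1°R change is an interval, so only the factor 5/9 applies: -97.1 × 5/9 = -53.9444°C.
Final Celsius temperature: 164.8889 - 53.9444 = 110.9444°C.
In Rankine: 110.9444 × 1.8 + 491.67 = 691.4°R.

691.4°R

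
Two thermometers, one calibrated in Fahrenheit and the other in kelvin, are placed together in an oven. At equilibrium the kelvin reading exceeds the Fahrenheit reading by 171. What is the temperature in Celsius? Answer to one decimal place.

87.7°C

Let x be the Fahrenheit reading; then the kelvin reading is 5/9·x + 255.372.
(5/9·x + 255.372) - x = 171  ⇒  (-4/9)·x = -84.3722  ⇒  x = 189.8375°F.
In Celsius: (189.8375 - 32) × 5/9 = 87.7°C.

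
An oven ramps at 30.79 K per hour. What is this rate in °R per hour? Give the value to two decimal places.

55.42 °R/hour

Since only a temperature interval is involved, the additive offset between the scales drops out.
A change of 1 K is a change of 1.8°R, so 30.79 × 1.8 = 55.42.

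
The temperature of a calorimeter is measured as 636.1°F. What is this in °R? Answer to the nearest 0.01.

In Celsius: (636.1 - 32) × 5/9 = 335.6111°C.
In Rankine: 335.6111 × 1.8 + 491.67 = 1095.77°R.

1095.77°R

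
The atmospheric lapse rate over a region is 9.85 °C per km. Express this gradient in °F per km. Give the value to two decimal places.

The quantity depends on a temperature interval, so only the ratio of degree sizes applies; the offset between the scales is irrelevant.
A change of 1°C is a change of 1.8°F, so 9.85 × 1.8 = 17.73.

17.73 °F/km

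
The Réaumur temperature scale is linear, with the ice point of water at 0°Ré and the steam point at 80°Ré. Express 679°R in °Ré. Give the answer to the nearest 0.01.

83.26°Ré

First in Celsius: (679 - 491.67) × 5/9 = 104.0722°C.
Linearly onto the Réaumur scale: 0 + (104.0722 / 100) × (80 - 0) = 83.26°Ré.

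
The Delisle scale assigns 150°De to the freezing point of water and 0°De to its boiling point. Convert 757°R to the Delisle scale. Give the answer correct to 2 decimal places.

First in Celsius: (757 - 491.67) × 5/9 = 147.4056°C.
Linearly onto the Delisle scale: 150 + (147.4056 / 100) × (0 - 150) = -71.11°De.

-71.11°De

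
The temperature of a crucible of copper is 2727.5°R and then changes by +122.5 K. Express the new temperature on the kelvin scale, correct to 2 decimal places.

1637.78 K

Initial temperature in Celsius: (2727.5 - 491.67) × 5/9 = 1242.1278°C.
The 122.5 K change is an interval; Kelvin and Celsius degrees are the same size, so ΔC = +122.5°C.
Final Celsius temperature: 1242.1278 + 122.5000 = 1364.6278°C.
In kelvin: 1364.6278 + 273.15 = 1637.78 K.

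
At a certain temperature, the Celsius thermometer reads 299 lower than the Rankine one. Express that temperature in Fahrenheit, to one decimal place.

-401.5°F

Let x be the Rankine reading; then the Celsius reading is 5/9·x - 273.15.
(5/9·x - 273.15) - x = -299  ⇒  (-4/9)·x = -25.85  ⇒  x = 58.1625°R.
In Celsius: (58.1625 - 491.67) × 5/9 = -240.8375°C.
In Fahrenheit: -240.8375 × 1.8 + 32 = -401.5°F.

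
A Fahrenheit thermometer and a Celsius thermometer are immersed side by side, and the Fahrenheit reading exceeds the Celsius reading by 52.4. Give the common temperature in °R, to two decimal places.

Let x be the Fahrenheit reading; then the Celsius reading is 5/9·x - 17.7778.
(5/9·x - 17.7778) - x = -52.4  ⇒  (-4/9)·x = -34.6222  ⇒  x = 77.9000°F.
In Celsius: (77.9 - 32) × 5/9 = 25.5000°C.
In Rankine: 25.5000 × 1.8 + 491.67 = 537.57°R.

537.57°R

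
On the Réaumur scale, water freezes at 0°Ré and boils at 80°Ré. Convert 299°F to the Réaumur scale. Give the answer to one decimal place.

First in Celsius: (299 - 32) × 5/9 = 148.3333°C.
Linearly onto the Réaumur scale: 0 + (148.3333 / 100) × (80 - 0) = 118.7°Ré.

118.7°Ré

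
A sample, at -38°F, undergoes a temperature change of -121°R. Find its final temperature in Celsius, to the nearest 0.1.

Initial temperature in Celsius: (-38 - 32) × 5/9 = -38.8889°C.
The 121°R change is an interval, so only the factor 5/9 applies: -121 × 5/9 = -67.2222°C.
Final Celsius temperature: -38.8889 - 67.2222 = -106.1111°C.

-106.1°C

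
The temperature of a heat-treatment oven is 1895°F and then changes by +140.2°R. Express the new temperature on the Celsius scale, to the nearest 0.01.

Initial temperature in Celsius: (1895 - 32) × 5/9 = 1035.0000°C.
The 140.2°R change is an interval, so only the factor 5/9 applies: +140.2 × 5/9 = +77.8889°C.
Final Celsius temperature: 1035.0000 + 77.8889 = 1112.8889°C.

1112.89°C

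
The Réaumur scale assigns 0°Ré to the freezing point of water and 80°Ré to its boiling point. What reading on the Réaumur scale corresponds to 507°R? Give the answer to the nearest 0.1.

First in Celsius: (507 - 491.67) × 5/9 = 8.5167°C.
Linearly onto the Réaumur scale: 0 + (8.5167 / 100) × (80 - 0) = 6.8°Ré.

6.8°Ré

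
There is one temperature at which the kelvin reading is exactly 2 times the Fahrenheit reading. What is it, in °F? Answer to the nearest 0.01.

Let F be the Fahrenheit reading. The kelvin reading is K = 5/9·F + 255.372.
Require K = 2·F: 5/9·F + 255.372 = 2·F.
(-13/9)·F = -255.372  ⇒  F = 176.80.

176.80°F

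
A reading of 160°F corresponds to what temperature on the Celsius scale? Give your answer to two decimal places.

71.11°C

In Celsius: (160 - 32) × 5/9 = 71.1111°C.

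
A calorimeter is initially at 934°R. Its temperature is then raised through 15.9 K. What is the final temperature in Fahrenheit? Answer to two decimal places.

502.95°F

Initial temperature in Celsius: (934 - 491.67) × 5/9 = 245.7389°C.
The 15.9 K change is an interval; Kelvin and Celsius degrees are the same size, so ΔC = +15.9°C.
Final Celsius temperature: 245.7389 + 15.9000 = 261.6389°C.
In Fahrenheit: 261.6389 × 1.8 + 32 = 502.95°F.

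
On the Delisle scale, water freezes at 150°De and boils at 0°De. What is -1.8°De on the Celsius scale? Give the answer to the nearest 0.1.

101.2°C

Linear interpolation between the fixed points: C = (-1.8 - 150) × 100 / (0 - 150) = 101.2000°C.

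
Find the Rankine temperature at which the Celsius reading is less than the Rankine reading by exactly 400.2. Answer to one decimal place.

285.9°R

Let R be the Rankine reading. The Celsius reading is C = 5/9·R - 273.15.
Require C - R = -400.2: (-4/9)·R - 273.15 = -400.2.
R = (-400.2 + 273.15) / (-4/9) = 285.9.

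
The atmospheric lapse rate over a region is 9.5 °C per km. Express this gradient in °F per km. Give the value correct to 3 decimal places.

17.100 °F/km

Since only a temperature interval is involved, the additive offset between the scales drops out.
A change of 1°C is a change of 1.8°F, so 9.5 × 1.8 = 17.100.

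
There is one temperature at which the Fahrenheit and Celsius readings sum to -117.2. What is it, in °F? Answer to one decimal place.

Let F be the Fahrenheit reading. The Celsius reading is C = 5/9·F - 17.7778.
Require F + C = -117.2: (14/9)·F - 17.7778 = -117.2.
F = (-117.2 + 17.7778) / (14/9) = -63.9.

-63.9°F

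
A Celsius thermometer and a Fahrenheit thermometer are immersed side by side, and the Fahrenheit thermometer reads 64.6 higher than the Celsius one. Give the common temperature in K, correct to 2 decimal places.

313.90 K

Let x be the Celsius reading; then the Fahrenheit reading is 1.8·x + 32.
(1.8·x + 32) - x = 64.6  ⇒  (0.8)·x = 32.6  ⇒  x = 40.7500°C.
In kelvin: 40.7500 + 273.15 = 313.90 K.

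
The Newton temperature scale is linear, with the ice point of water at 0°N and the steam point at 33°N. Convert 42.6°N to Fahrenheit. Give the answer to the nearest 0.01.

Linear interpolation between the fixed points: C = (42.6 - 0) × 100 / (33 - 0) = 129.0909°C.
Then 129.0909 × 1.8 + 32 = 264.36°F.

264.36°F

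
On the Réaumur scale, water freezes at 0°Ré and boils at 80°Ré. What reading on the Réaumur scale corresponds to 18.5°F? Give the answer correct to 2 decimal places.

First in Celsius: (18.5 - 32) × 5/9 = -7.5000°C.
Linearly onto the Réaumur scale: 0 + (-7.5000 / 100) × (80 - 0) = -6.00°Ré.

-6.00°Ré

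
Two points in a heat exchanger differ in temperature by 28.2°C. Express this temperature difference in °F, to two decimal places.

An interval of 1°C corresponds to 1.8°F.
28.2 × 1.8 = 50.76.

50.76°F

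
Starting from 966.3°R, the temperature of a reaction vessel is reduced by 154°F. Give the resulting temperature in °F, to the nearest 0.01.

Initial temperature in Celsius: (966.3 - 491.67) × 5/9 = 263.6833°C.
The 154°F change is an interval, so only the factor 5/9 applies: -154 × 5/9 = -85.5556°C.
Final Celsius temperature: 263.6833 - 85.5556 = 178.1278°C.
In Fahrenheit: 178.1278 × 1.8 + 32 = 352.63°F.

352.63°F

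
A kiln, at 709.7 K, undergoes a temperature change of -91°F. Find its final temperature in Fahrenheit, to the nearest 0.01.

726.79°F

Initial temperature in Celsius: 709.7 - 273.15 = 436.5500°C.
The 91°F change is an interval, so only the factor 5/9 applies: -91 × 5/9 = -50.5556°C.
Final Celsius temperature: 436.5500 - 50.5556 = 385.9944°C.
In Fahrenheit: 385.9944 × 1.8 + 32 = 726.79°F.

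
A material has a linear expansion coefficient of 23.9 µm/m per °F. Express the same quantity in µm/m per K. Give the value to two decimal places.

43.02 µm/m per K

Since only a temperature interval is involved, the additive offset between the scales drops out.
A change of 1 K is a change of 1.8°F, so per K the value is 23.9 × 1.8 = 43.02.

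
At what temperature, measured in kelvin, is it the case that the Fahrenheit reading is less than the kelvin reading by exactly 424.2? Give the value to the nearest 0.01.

Let K be the kelvin reading. The Fahrenheit reading is F = 1.8·K - 459.67.
Require F - K = -424.2: (0.8)·K - 459.67 = -424.2.
K = (-424.2 + 459.67) / (0.8) = 44.34.

44.34 K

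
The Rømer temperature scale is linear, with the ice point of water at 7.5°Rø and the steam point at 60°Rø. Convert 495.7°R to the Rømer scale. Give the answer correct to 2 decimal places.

8.68°Rø

First in Celsius: (495.7 - 491.67) × 5/9 = 2.2389°C.
Linearly onto the Rømer scale: 7.5 + (2.2389 / 100) × (60 - 7.5) = 8.68°Rø.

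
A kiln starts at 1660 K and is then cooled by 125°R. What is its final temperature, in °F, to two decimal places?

2403.33°F

Initial temperature in Celsius: 1660 - 273.15 = 1386.8500°C.
The 125°R change is an interval, so only the factor 5/9 applies: -125 × 5/9 = -69.4444°C.
Final Celsius temperature: 1386.8500 - 69.4444 = 1317.4056°C.
In Fahrenheit: 1317.4056 × 1.8 + 32 = 2403.33°F.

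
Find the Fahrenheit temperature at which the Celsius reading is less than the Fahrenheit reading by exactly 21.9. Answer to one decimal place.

9.3°F

Let F be the Fahrenheit reading. The Celsius reading is C = 5/9·F - 17.7778.
Require C - F = -21.9: (-4/9)·F - 17.7778 = -21.9.
F = (-21.9 + 17.7778) / (-4/9) = 9.3.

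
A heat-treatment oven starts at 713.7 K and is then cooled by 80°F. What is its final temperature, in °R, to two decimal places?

Initial temperature in Celsius: 713.7 - 273.15 = 440.5500°C.
The 80°F change is an interval, so only the factor 5/9 applies: -80 × 5/9 = -44.4444°C.
Final Celsius temperature: 440.5500 - 44.4444 = 396.1056°C.
In Rankine: 396.1056 × 1.8 + 491.67 = 1204.66°R.

1204.66°R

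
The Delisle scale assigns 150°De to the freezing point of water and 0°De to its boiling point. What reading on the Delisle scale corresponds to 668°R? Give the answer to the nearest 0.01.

First in Celsius: (668 - 491.67) × 5/9 = 97.9611°C.
Linearly onto the Delisle scale: 150 + (97.9611 / 100) × (0 - 150) = 3.06°De.

3.06°De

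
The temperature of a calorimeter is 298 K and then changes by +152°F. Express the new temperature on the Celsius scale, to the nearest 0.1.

Initial temperature in Celsius: 298 - 273.15 = 24.8500°C.
The 152°F change is an interval, so only the factor 5/9 applies: +152 × 5/9 = +84.4444°C.
Final Celsius temperature: 24.8500 + 84.4444 = 109.2944°C.

109.3°C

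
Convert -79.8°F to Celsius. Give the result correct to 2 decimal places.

In Celsius: (-79.8 - 32) × 5/9 = -62.1111°C.

-62.11°C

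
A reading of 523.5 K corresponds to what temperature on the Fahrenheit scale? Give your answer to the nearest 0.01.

In Celsius: 523.5 - 273.15 = 250.3500°C.
In Fahrenheit: 250.3500 × 1.8 + 32 = 482.63°F.

482.63°F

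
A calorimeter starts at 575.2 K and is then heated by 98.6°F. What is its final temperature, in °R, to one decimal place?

1134.0°R

Initial temperature in Celsius: 575.2 - 273.15 = 302.0500°C.
The 98.6°F change is an interval, so only the factor 5/9 applies: +98.6 × 5/9 = +54.7778°C.
Final Celsius temperature: 302.0500 + 54.7778 = 356.8278°C.
In Rankine: 356.8278 × 1.8 + 491.67 = 1134.0°R.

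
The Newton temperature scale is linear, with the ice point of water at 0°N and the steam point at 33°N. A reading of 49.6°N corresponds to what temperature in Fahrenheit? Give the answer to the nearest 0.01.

Linear interpolation between the fixed points: C = (49.6 - 0) × 100 / (33 - 0) = 150.3030°C.
Then 150.3030 × 1.8 + 32 = 302.55°F.

302.55°F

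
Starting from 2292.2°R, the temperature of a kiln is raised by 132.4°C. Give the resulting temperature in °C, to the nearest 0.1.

1132.7°C

Initial temperature in Celsius: (2292.2 - 491.67) × 5/9 = 1000.2944°C.
Final Celsius temperature: 1000.2944 + 132.4000 = 1132.6944°C.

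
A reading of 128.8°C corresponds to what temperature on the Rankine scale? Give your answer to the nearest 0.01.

723.51°R

In Rankine: 128.8000 × 1.8 + 491.67 = 723.51°R.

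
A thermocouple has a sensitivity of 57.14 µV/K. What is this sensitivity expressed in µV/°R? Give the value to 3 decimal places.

31.744 µV/°R

Since only a temperature interval is involved, the additive offset between the scales drops out.
A change of 1°R is a change of 5/9 K, so per °R the value is 57.14 × 5/9 = 31.744.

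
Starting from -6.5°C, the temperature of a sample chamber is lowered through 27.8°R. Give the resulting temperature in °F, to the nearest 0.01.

-7.50°F

The 27.8°R change is an interval, so only the factor 5/9 applies: -27.8 × 5/9 = -15.4444°C.
Final Celsius temperature: -6.5000 - 15.4444 = -21.9444°C.
In Fahrenheit: -21.9444 × 1.8 + 32 = -7.50°F.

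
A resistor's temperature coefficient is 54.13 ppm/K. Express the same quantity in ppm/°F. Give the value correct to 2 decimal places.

Since only a temperature interval is involved, the additive offset between the scales drops out.
A change of 1°F is a change of 5/9 K, so per °F the value is 54.13 × 5/9 = 30.07.

30.07 ppm/°F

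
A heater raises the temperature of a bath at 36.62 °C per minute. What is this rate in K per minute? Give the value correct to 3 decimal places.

36.620 K/minute

The quantity depends on a temperature interval, so only the ratio of degree sizes applies; the offset between the scales is irrelevant.
A change of 1°C is a change of 1 K, so 36.62 × 1 = 36.620.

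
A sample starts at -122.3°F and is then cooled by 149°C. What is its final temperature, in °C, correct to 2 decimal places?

Initial temperature in Celsius: (-122.3 - 32) × 5/9 = -85.7222°C.
Final Celsius temperature: -85.7222 - 149.0000 = -234.7222°C.

-234.72°C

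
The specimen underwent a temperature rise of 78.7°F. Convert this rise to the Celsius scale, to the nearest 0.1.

43.7°C

An interval of 1°F corresponds to 5/9°C.
78.7 × 5/9 = 43.7.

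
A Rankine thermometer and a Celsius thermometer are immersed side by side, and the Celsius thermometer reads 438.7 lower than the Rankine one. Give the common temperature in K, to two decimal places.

Let x be the Rankine reading; then the Celsius reading is 5/9·x - 273.15.
(5/9·x - 273.15) - x = -438.7  ⇒  (-4/9)·x = -165.55  ⇒  x = 372.4875°R.
In Celsius: (372.4875 - 491.67) × 5/9 = -66.2125°C.
In kelvin: -66.2125 + 273.15 = 206.94 K.

206.94 K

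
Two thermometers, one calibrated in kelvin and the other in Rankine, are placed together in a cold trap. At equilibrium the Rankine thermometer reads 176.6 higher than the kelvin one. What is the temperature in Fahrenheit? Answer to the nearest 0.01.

Let x be the kelvin reading; then the Rankine reading is 1.8·x.
(1.8·x) - x = 176.6  ⇒  (0.8)·x = 176.6  ⇒  x = 220.7500 K.
In Celsius: 220.75 - 273.15 = -52.4000°C.
In Fahrenheit: -52.4000 × 1.8 + 32 = -62.32°F.

-62.32°F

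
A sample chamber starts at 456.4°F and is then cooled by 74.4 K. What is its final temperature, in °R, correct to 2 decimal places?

782.15°R

Initial temperature in Celsius: (456.4 - 32) × 5/9 = 235.7778°C.
The 74.4 K change is an interval; Kelvin and Celsius degrees are the same size, so ΔC = -74.4°C.
Final Celsius temperature: 235.7778 - 74.4000 = 161.3778°C.
In Rankine: 161.3778 × 1.8 + 491.67 = 782.15°R.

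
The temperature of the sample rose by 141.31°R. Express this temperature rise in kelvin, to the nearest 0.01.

78.51 K

For a temperature interval the offset drops out; only the factor 5/9 applies.
141.31 × 5/9 = 78.51.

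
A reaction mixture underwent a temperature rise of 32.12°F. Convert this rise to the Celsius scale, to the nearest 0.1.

For a temperature interval the offset drops out; only the factor 5/9 applies.
32.12 × 5/9 = 17.8.

17.8°C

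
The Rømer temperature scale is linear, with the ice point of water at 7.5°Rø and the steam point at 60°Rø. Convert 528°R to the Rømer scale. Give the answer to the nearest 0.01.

18.10°Rø

First in Celsius: (528 - 491.67) × 5/9 = 20.1833°C.
Linearly onto the Rømer scale: 7.5 + (20.1833 / 100) × (60 - 7.5) = 18.10°Rø.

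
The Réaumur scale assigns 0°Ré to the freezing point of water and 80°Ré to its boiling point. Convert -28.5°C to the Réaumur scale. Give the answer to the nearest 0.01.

-22.80°Ré

Linearly onto the Réaumur scale: 0 + (-28.5000 / 100) × (80 - 0) = -22.80°Ré.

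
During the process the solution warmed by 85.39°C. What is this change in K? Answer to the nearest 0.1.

Celsius and kelvin degrees are the same size, so the interval is unchanged: 85.4.

85.4 K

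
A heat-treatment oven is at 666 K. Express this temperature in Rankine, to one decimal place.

In Celsius: 666 - 273.15 = 392.8500°C.
In Rankine: 392.8500 × 1.8 + 491.67 = 1198.8°R.

1198.8°R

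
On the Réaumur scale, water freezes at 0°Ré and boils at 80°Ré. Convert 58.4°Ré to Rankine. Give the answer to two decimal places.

623.07°R

Linear interpolation between the fixed points: C = (58.4 - 0) × 100 / (80 - 0) = 73.0000°C.
Then 73.0000 × 1.8 + 491.67 = 623.07°R.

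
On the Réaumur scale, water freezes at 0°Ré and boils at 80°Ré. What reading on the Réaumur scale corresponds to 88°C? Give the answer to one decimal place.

Linearly onto the Réaumur scale: 0 + (88.0000 / 100) × (80 - 0) = 70.4°Ré.

70.4°Ré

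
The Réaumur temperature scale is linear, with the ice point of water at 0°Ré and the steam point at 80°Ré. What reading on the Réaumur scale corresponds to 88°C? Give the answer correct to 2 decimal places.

70.40°Ré

Linearly onto the Réaumur scale: 0 + (88.0000 / 100) × (80 - 0) = 70.40°Ré.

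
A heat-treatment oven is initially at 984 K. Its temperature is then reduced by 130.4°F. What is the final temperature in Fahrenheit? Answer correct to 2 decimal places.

Initial temperature in Celsius: 984 - 273.15 = 710.8500°C.
The 130.4°F change is an interval, so only the factor 5/9 applies: -130.4 × 5/9 = -72.4444°C.
Final Celsius temperature: 710.8500 - 72.4444 = 638.4056°C.
In Fahrenheit: 638.4056 × 1.8 + 32 = 1181.13°F.

1181.13°F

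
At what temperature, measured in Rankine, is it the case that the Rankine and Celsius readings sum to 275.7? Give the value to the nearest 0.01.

352.83°R

Let R be the Rankine reading. The Celsius reading is C = 5/9·R - 273.15.
Require R + C = 275.7: (14/9)·R - 273.15 = 275.7.
R = (275.7 + 273.15) / (14/9) = 352.83.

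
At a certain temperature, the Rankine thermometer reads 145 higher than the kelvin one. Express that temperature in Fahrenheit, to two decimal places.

Let x be the kelvin reading; then the Rankine reading is 1.8·x.
(1.8·x) - x = 145  ⇒  (0.8)·x = 145  ⇒  x = 181.2500 K.
In Celsius: 181.25 - 273.15 = -91.9000°C.
In Fahrenheit: -91.9000 × 1.8 + 32 = -133.42°F.

-133.42°F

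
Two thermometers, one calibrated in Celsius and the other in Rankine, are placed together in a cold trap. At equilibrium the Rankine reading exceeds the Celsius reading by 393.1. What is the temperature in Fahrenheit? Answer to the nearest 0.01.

-189.78°F

Let x be the Celsius reading; then the Rankine reading is 1.8·x + 491.67.
(1.8·x + 491.67) - x = 393.1  ⇒  (0.8)·x = -98.57  ⇒  x = -123.2125°C.
In Fahrenheit: -123.2125 × 1.8 + 32 = -189.78°F.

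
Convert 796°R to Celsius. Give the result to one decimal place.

169.1°C

In Celsius: (796 - 491.67) × 5/9 = 169.0722°C.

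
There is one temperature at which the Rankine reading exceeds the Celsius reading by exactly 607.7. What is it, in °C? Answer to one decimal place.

Let C be the Celsius reading. The Rankine reading is R = 1.8·C + 491.67.
Require R - C = 607.7: (0.8)·C + 491.67 = 607.7.
C = (607.7 - 491.67) / (0.8) = 145.0.

145.0°C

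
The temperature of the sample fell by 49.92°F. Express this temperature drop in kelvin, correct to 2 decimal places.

27.73 K

An interval of 1°F corresponds to 5/9 K.
49.92 × 5/9 = 27.73.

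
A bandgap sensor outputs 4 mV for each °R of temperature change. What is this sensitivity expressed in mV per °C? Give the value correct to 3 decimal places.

7.200 mV per °C

Since only a temperature interval is involved, the additive offset between the scales drops out.
A change of 1°C is a change of 1.8°R, so per °C the value is 4 × 1.8 = 7.200.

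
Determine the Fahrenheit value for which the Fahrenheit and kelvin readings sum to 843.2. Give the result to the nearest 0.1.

Let F be the Fahrenheit reading. The kelvin reading is K = 5/9·F + 255.372.
Require F + K = 843.2: (14/9)·F + 255.372 = 843.2.
F = (843.2 - 255.372) / (14/9) = 377.9.

377.9°F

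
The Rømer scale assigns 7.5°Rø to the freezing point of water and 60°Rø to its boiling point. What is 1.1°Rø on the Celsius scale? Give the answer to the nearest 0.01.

Linear interpolation between the fixed points: C = (1.1 - 7.5) × 100 / (60 - 7.5) = -12.1905°C.

-12.19°C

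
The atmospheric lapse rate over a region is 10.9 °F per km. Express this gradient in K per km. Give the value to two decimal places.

Since only a temperature interval is involved, the additive offset between the scales drops out.
A change of 1°F is a change of 5/9 K, so 10.9 × 5/9 = 6.06.

6.06 K/km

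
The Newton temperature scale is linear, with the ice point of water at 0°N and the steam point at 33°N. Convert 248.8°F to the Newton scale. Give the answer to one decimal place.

First in Celsius: (248.8 - 32) × 5/9 = 120.4444°C.
Linearly onto the Newton scale: 0 + (120.4444 / 100) × (33 - 0) = 39.7°N.

39.7°N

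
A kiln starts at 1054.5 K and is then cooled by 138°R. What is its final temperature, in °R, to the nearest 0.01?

1760.10°R

Initial temperature in Celsius: 1054.5 - 273.15 = 781.3500°C.
The 138°R change is an interval, so only the factor 5/9 applies: -138 × 5/9 = -76.6667°C.
Final Celsius temperature: 781.3500 - 76.6667 = 704.6833°C.
In Rankine: 704.6833 × 1.8 + 491.67 = 1760.10°R.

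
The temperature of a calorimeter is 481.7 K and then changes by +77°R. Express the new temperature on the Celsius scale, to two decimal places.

Initial temperature in Celsius: 481.7 - 273.15 = 208.5500°C.
The 77°R change is an interval, so only the factor 5/9 applies: +77 × 5/9 = +42.7778°C.
Final Celsius temperature: 208.5500 + 42.7778 = 251.3278°C.

251.33°C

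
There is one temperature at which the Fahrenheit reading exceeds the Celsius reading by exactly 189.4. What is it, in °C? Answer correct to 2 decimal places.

196.75°C

Let C be the Celsius reading. The Fahrenheit reading is F = 1.8·C + 32.
Require F - C = 189.4: (0.8)·C + 32 = 189.4.
C = (189.4 - 32) / (0.8) = 196.75.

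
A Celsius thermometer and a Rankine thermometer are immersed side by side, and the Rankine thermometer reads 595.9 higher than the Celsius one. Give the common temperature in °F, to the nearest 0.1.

266.5°F

Let x be the Celsius reading; then the Rankine reading is 1.8·x + 491.67.
(1.8·x + 491.67) - x = 595.9  ⇒  (0.8)·x = 104.23  ⇒  x = 130.2875°C.
In Fahrenheit: 130.2875 × 1.8 + 32 = 266.5°F.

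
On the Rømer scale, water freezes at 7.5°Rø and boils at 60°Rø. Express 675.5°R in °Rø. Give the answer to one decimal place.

First in Celsius: (675.5 - 491.67) × 5/9 = 102.1278°C.
Linearly onto the Rømer scale: 7.5 + (102.1278 / 100) × (60 - 7.5) = 61.1°Rø.

61.1°Rø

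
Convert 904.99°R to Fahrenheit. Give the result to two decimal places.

445.32°F

In Celsius: (904.99 - 491.67) × 5/9 = 229.6222°C.
In Fahrenheit: 229.6222 × 1.8 + 32 = 445.32°F.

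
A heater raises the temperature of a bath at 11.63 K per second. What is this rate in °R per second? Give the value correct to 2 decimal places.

Since only a temperature interval is involved, the additive offset between the scales drops out.
A change of 1 K is a change of 1.8°R, so 11.63 × 1.8 = 20.93.

20.93 °R/second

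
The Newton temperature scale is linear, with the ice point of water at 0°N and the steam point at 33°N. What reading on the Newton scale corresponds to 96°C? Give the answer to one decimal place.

Linearly onto the Newton scale: 0 + (96.0000 / 100) × (33 - 0) = 31.7°N.

31.7°N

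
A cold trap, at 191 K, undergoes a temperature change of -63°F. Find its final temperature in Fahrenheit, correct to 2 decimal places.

-178.87°F

Initial temperature in Celsius: 191 - 273.15 = -82.1500°C.
The 63°F change is an interval, so only the factor 5/9 applies: -63 × 5/9 = -35.0000°C.
Final Celsius temperature: -82.1500 - 35.0000 = -117.1500°C.
In Fahrenheit: -117.1500 × 1.8 + 32 = -178.87°F.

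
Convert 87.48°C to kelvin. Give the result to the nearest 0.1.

360.6 K

In kelvin: 87.4800 + 273.15 = 360.6 K.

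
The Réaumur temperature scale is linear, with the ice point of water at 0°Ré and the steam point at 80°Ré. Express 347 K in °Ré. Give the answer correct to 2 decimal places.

First in Celsius: 347 - 273.15 = 73.8500°C.
Linearly onto the Réaumur scale: 0 + (73.8500 / 100) × (80 - 0) = 59.08°Ré.

59.08°Ré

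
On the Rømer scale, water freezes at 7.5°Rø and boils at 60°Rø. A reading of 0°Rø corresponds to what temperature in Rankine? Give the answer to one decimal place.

Linear interpolation between the fixed points: C = (0 - 7.5) × 100 / (60 - 7.5) = -14.2857°C.
Then -14.2857 × 1.8 + 491.67 = 466.0°R.

466.0°R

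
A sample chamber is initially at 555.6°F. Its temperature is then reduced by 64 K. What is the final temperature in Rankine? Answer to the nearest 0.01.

900.07°R

Initial temperature in Celsius: (555.6 - 32) × 5/9 = 290.8889°C.
The 64 K change is an interval; Kelvin and Celsius degrees are the same size, so ΔC = -64°C.
Final Celsius temperature: 290.8889 - 64.0000 = 226.8889°C.
In Rankine: 226.8889 × 1.8 + 491.67 = 900.07°R.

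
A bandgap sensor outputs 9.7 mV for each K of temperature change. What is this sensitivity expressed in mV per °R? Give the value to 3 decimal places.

5.389 mV per °R

The quantity depends on a temperature interval, so only the ratio of degree sizes applies; the offset between the scales is irrelevant.
A change of 1°R is a change of 5/9 K, so per °R the value is 9.7 × 5/9 = 5.389.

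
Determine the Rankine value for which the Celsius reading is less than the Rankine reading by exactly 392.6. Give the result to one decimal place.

268.8°R

Let R be the Rankine reading. The Celsius reading is C = 5/9·R - 273.15.
Require C - R = -392.6: (-4/9)·R - 273.15 = -392.6.
R = (-392.6 + 273.15) / (-4/9) = 268.8.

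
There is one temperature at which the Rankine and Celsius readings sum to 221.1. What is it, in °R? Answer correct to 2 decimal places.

Let R be the Rankine reading. The Celsius reading is C = 5/9·R - 273.15.
Require R + C = 221.1: (14/9)·R - 273.15 = 221.1.
R = (221.1 + 273.15) / (14/9) = 317.73.

317.73°R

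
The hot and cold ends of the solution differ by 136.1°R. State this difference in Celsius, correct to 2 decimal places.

75.61°C

For a temperature interval the offset drops out; only the factor 5/9 applies.
136.1 × 5/9 = 75.61.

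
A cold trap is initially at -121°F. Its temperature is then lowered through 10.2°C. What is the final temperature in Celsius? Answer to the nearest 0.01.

-95.20°C

Initial temperature in Celsius: (-121 - 32) × 5/9 = -85.0000°C.
Final Celsius temperature: -85.0000 - 10.2000 = -95.2000°C.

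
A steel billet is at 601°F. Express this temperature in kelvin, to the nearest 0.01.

In Celsius: (601 - 32) × 5/9 = 316.1111°C.
In kelvin: 316.1111 + 273.15 = 589.26 K.

589.26 K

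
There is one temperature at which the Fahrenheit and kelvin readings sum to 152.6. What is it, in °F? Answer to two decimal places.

Let F be the Fahrenheit reading. The kelvin reading is K = 5/9·F + 255.372.
Require F + K = 152.6: (14/9)·F + 255.372 = 152.6.
F = (152.6 - 255.372) / (14/9) = -66.07.

-66.07°F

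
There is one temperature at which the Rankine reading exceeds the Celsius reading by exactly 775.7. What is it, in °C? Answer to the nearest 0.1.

355.0°C

Let C be the Celsius reading. The Rankine reading is R = 1.8·C + 491.67.
Require R - C = 775.7: (0.8)·C + 491.67 = 775.7.
C = (775.7 - 491.67) / (0.8) = 355.0.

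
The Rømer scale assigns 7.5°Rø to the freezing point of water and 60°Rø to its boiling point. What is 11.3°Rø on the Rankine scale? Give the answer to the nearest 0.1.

504.7°R

Linear interpolation between the fixed points: C = (11.3 - 7.5) × 100 / (60 - 7.5) = 7.2381°C.
Then 7.2381 × 1.8 + 491.67 = 504.7°R.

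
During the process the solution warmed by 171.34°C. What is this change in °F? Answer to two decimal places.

An interval of 1°C corresponds to 1.8°F.
171.34 × 1.8 = 308.41.

308.41°F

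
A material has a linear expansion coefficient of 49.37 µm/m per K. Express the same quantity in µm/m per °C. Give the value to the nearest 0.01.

The quantity depends on a temperature interval, so only the ratio of degree sizes applies; the offset between the scales is irrelevant.
A change of 1°C is a change of 1 K, so per °C the value is 49.37 × 1 = 49.37.

49.37 µm/m per °C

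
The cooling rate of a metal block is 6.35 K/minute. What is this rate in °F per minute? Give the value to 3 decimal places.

The quantity depends on a temperature interval, so only the ratio of degree sizes applies; the offset between the scales is irrelevant.
A change of 1 K is a change of 1.8°F, so 6.35 × 1.8 = 11.430.

11.430 °F/minute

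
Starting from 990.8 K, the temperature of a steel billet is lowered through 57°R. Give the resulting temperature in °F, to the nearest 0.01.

1266.77°F

Initial temperature in Celsius: 990.8 - 273.15 = 717.6500°C.
The 57°R change is an interval, so only the factor 5/9 applies: -57 × 5/9 = -31.6667°C.
Final Celsius temperature: 717.6500 - 31.6667 = 685.9833°C.
In Fahrenheit: 685.9833 × 1.8 + 32 = 1266.77°F.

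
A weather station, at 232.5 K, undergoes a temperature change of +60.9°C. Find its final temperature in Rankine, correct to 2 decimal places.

Initial temperature in Celsius: 232.5 - 273.15 = -40.6500°C.
Final Celsius temperature: -40.6500 + 60.9000 = 20.2500°C.
In Rankine: 20.2500 × 1.8 + 491.67 = 528.12°R.

528.12°R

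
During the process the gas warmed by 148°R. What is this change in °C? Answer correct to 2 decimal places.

82.22°C

For a temperature interval the offset drops out; only the factor 5/9 applies.
148 × 5/9 = 82.22.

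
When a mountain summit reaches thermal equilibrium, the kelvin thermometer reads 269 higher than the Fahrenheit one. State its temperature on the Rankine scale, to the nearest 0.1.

Let x be the Fahrenheit reading; then the kelvin reading is 5/9·x + 255.372.
(5/9·x + 255.372) - x = 269  ⇒  (-4/9)·x = 13.6278  ⇒  x = -30.6625°F.
In Celsius: (-30.6625 - 32) × 5/9 = -34.8125°C.
In Rankine: -34.8125 × 1.8 + 491.67 = 429.0°R.

429.0°R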